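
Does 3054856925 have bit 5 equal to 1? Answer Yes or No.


0b10110110000101010110101011011101, bit 5 = 0. No

No


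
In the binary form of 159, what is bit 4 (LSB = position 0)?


0b10011111, position 4 = 1

1


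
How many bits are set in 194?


0b11000010 has 3 set bits

3


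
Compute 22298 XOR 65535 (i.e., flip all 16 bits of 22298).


22298 ^ 65535 = 43237

43237


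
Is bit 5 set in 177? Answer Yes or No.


0b10110001, bit 5 = 1. Yes

Yes


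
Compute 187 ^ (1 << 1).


187 ^ (1 << 1) = 187 ^ 2 = 185

185


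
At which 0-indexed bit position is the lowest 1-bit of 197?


0b11000101. Lowest set bit at position 0

0


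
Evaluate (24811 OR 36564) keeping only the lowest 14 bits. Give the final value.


Step 1: 24811 | 36564 = 61183
Step 2: 61183 & 16383 = 12031

12031


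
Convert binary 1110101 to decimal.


1110101 in decimal = 117

117


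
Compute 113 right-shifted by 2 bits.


0b1110001 >> 2 = 0b11100 = 28

28


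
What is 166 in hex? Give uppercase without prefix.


166 = A6 hex

A6


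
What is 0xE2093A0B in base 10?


E2093A0B hex = 3792255499 decimal

3792255499


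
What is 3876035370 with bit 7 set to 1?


3876035370 | (1 << 7) = 3876035370 | 128 = 3876035498

3876035498


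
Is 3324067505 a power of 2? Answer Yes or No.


0b11000110001000010011111010110001. Multiple bits set => No

No


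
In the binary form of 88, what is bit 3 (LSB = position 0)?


0b1011000, position 3 = 1

1


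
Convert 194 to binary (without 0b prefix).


194 = 11000010 in binary

11000010


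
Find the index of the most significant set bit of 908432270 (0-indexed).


0b110110001001011001001110001110. Highest set bit at position 29

29


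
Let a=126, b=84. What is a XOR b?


126 ^ 84 = 42

42


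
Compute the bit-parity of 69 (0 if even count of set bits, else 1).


0b1000101 has 3 ones => parity 1

1


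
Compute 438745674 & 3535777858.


0b11010001001101011101001001010 & 0b11010010101111111011000001000010 = 0b10010001001101011000001000010 = 304525378

304525378


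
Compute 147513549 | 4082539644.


0b1000110010101110000011001101 | 0b11110011010101101001110001111100 = 0b11111011110111101111110011111101 = 4225694973

4225694973


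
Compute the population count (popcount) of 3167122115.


0b10111100110001100111001011000011 has 17 set bits

17


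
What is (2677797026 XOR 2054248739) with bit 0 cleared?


Step 1: 2677797026 ^ 2054248739 = 3857361281
Step 2: 3857361281 & ~(1 << 0) = 3857361280

3857361280


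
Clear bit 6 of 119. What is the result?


119 & ~(1 << 6) = 55

55


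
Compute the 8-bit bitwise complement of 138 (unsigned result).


~0b10001010 = 0b1110101 = 117 (8-bit unsigned)

117


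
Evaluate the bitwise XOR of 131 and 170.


0b10000011 ^ 0b10101010 = 0b101001 = 41

41


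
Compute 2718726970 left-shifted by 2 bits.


0b10100010000011000111101100111010 << 2 = 0b1010001000001100011110110011101000 = 10874907880

10874907880


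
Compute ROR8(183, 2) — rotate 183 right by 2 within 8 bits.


Rotate 0b10110111 right by 2 (8-bit) = 0b11101101 = 237

237


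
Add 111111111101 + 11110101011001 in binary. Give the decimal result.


111111111101 + 11110101011001 = 100110101010110 = 19798

19798


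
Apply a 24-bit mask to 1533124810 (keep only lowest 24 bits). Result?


1533124810 & 16777215 = 6398154

6398154


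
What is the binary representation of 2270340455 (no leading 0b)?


2270340455 = 10000111010100101010010101100111 in binary

10000111010100101010010101100111


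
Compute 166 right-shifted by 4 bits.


0b10100110 >> 4 = 0b1010 = 10

10


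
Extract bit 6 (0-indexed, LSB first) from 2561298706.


0b10011000101010100101000100010010, position 6 = 0

0


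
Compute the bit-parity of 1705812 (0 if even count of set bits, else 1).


0b110100000011101010100 has 9 ones => parity 1

1


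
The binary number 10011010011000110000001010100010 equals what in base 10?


10011010011000110000001010100010 in decimal = 2590180002

2590180002


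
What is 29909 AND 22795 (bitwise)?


0b111010011010101 & 0b101100100001011 = 0b101000000000001 = 20481

20481


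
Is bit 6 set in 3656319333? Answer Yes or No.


0b11011001111011110000000101100101, bit 6 = 1. Yes

Yes


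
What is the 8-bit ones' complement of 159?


159 ^ 255 = 96

96


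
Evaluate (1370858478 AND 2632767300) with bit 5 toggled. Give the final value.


Step 1: 1370858478 & 2632767300 = 279216964
Step 2: 279216964 ^ (1 << 5) = 279216964 ^ 32 = 279216996

279216996


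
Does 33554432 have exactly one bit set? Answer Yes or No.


0b10000000000000000000000000. Only one bit set => Yes

Yes


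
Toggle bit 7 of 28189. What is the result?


28189 ^ (1 << 7) = 28189 ^ 128 = 28317

28317


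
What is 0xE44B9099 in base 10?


E44B9099 hex = 3830157465 decimal

3830157465


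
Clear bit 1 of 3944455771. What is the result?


3944455771 & ~(1 << 1) = 3944455769

3944455769


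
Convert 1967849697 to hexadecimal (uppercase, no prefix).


1967849697 = 754B00E1 hex

754B00E1


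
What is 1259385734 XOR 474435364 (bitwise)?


0b1001011000100001011001110000110 ^ 0b11100010001110100111100100100 = 0b1010111010101111111110010100010 = 1465384098

1465384098


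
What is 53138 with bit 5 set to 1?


53138 | (1 << 5) = 53138 | 32 = 53170

53170


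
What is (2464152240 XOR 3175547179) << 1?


Step 1: 2464152240 ^ 3175547179 = 798555035
Step 2: 798555035 << 1 = 1597110070

1597110070


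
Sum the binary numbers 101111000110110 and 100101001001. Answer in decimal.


101111000110110 + 100101001001 = 110011101111111 = 26495

26495


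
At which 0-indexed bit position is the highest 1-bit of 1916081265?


0b1110010001101010001010001110001. Highest set bit at position 30

30


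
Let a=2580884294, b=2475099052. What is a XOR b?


2580884294 ^ 2475099052 = 173156586

173156586


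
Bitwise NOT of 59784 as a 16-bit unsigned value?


~0b1110100110001000 = 0b1011001110111 = 5751 (16-bit unsigned)

5751


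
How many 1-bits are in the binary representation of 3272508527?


0b11000011000011101000010001101111 has 15 set bits

15


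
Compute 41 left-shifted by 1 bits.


0b101001 << 1 = 0b1010010 = 82

82


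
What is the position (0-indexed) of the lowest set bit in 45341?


0b1011000100011101. Lowest set bit at position 0

0


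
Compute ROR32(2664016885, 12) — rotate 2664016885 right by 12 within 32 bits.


Rotate 0b10011110110010011010101111110101 right by 12 (32-bit) = 0b10111111010110011110110010011010 = 3210341530

3210341530


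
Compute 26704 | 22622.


0b110100001010000 | 0b101100001011110 = 0b111100001011110 = 30814

30814


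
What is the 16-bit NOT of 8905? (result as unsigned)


~0b10001011001001 = 0b1101110100110110 = 56630 (16-bit unsigned)

56630


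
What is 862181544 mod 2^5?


862181544 & 31 = 8

8


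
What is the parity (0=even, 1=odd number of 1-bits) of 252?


0b11111100 has 6 ones => parity 0

0


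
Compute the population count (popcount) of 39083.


0b1001100010101011 has 8 set bits

8


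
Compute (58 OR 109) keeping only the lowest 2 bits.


Step 1: 58 | 109 = 127
Step 2: 127 & 3 = 3

3


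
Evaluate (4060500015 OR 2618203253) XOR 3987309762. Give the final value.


Step 1: 4060500015 | 2618203253 = 4262386815
Step 2: 4262386815 ^ 3987309762 = 329734333

329734333


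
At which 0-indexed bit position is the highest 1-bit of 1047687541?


0b111110011100100111000101110101. Highest set bit at position 29

29


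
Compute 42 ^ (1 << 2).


42 ^ (1 << 2) = 42 ^ 4 = 46

46


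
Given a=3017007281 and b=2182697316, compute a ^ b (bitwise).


3017007281 ^ 2182697316 = 835367381

835367381


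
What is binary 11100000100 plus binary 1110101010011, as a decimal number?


11100000100 + 1110101010011 = 10010001010111 = 9303

9303


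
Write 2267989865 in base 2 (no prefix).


2267989865 = 10000111001011101100011101101001 in binary

10000111001011101100011101101001


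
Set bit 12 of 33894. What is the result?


33894 | (1 << 12) = 33894 | 4096 = 37990

37990


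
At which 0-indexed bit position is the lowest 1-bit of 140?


0b10001100. Lowest set bit at position 2

2


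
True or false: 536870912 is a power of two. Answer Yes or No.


0b100000000000000000000000000000. Only one bit set => Yes

Yes


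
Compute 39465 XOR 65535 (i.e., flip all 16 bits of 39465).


39465 ^ 65535 = 26070

26070


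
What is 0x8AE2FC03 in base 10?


8AE2FC03 hex = 2330131459 decimal

2330131459


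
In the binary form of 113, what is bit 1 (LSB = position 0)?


0b1110001, position 1 = 0

0


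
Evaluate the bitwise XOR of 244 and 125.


0b11110100 ^ 0b1111101 = 0b10001001 = 137

137


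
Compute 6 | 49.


0b110 | 0b110001 = 0b110111 = 55

55


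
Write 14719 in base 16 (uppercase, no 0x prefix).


14719 = 397F hex

397F


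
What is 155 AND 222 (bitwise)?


0b10011011 & 0b11011110 = 0b10011010 = 154

154


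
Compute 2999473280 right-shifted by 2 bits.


0b10110010110010000101010010000000 >> 2 = 0b101100101100100001010100100000 = 749868320

749868320


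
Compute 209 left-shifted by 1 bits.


0b11010001 << 1 = 0b110100010 = 418

418


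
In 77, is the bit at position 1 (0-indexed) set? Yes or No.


0b1001101, bit 1 = 0. No

No


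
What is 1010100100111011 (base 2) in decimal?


1010100100111011 in decimal = 43323

43323


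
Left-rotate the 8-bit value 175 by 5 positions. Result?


Rotate 0b10101111 left by 5 (8-bit) = 0b11110101 = 245

245


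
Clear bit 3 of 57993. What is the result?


57993 & ~(1 << 3) = 57985

57985


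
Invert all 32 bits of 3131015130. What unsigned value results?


3131015130 ^ 4294967295 = 1163952165

1163952165


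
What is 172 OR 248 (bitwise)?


0b10101100 | 0b11111000 = 0b11111100 = 252

252


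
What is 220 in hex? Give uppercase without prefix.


220 = DC hex

DC


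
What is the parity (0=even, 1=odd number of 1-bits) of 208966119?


0b1100011101001001000111100111 has 15 ones => parity 1

1


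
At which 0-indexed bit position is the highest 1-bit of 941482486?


0b111000000111011110000111110110. Highest set bit at position 29

29


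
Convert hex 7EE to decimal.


7EE hex = 2030 decimal

2030


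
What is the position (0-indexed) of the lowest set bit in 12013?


0b10111011101101. Lowest set bit at position 0

0


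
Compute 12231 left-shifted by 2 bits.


0b10111111000111 << 2 = 0b1011111100011100 = 48924

48924


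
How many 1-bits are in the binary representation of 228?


0b11100100 has 4 set bits

4


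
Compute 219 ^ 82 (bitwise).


0b11011011 ^ 0b1010010 = 0b10001001 = 137

137


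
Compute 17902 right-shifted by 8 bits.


0b100010111101110 >> 8 = 0b1000101 = 69

69


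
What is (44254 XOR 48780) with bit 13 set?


Step 1: 44254 ^ 48780 = 4690
Step 2: 4690 | (1 << 13) = 4690 | 8192 = 12882

12882


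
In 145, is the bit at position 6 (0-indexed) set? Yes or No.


0b10010001, bit 6 = 0. No

No


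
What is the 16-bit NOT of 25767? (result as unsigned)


~0b110010010100111 = 0b1001101101011000 = 39768 (16-bit unsigned)

39768


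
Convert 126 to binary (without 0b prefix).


126 = 1111110 in binary

1111110


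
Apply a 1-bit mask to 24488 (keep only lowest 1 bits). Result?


24488 & 1 = 0

0


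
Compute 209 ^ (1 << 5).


209 ^ (1 << 5) = 209 ^ 32 = 241

241


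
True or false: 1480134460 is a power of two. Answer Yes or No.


0b1011000001110010000111100111100. Multiple bits set => No

No


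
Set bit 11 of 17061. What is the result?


17061 | (1 << 11) = 17061 | 2048 = 19109

19109


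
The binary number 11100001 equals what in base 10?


11100001 in decimal = 225

225


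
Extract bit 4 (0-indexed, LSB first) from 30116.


0b111010110100100, position 4 = 0

0


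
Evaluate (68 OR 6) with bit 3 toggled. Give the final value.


Step 1: 68 | 6 = 70
Step 2: 70 ^ (1 << 3) = 70 ^ 8 = 78

78


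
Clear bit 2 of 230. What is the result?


230 & ~(1 << 2) = 226

226


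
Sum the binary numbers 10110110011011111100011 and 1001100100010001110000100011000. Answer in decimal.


10110110011011111100011 + 1001100100010001110000100011000 = 1001100111001000001100011111011 = 1290017019

1290017019


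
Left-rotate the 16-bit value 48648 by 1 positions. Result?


Rotate 0b1011111000001000 left by 1 (16-bit) = 0b111110000010001 = 31761

31761


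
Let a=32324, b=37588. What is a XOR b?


32324 ^ 37588 = 60560

60560


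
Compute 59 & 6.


0b111011 & 0b110 = 0b10 = 2

2


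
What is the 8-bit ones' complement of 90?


90 ^ 255 = 165

165


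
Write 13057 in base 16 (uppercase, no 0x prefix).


13057 = 3301 hex

3301


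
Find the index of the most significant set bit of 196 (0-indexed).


0b11000100. Highest set bit at position 7

7


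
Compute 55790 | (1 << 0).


55790 | (1 << 0) = 55790 | 1 = 55791

55791


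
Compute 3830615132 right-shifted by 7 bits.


0b11100100010100101000110001011100 >> 7 = 0b1110010001010010100011000 = 29926680

29926680


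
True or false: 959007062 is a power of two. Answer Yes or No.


0b111001001010010100100101010110. Multiple bits set => No

No


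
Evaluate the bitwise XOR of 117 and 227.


0b1110101 ^ 0b11100011 = 0b10010110 = 150

150


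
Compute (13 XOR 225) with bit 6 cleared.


Step 1: 13 ^ 225 = 236
Step 2: 236 & ~(1 << 6) = 172

172


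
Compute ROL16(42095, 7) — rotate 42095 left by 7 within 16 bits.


Rotate 0b1010010001101111 left by 7 (16-bit) = 0b11011111010010 = 14290

14290


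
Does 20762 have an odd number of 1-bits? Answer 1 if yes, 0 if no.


0b101000100011010 has 6 ones => parity 0

0


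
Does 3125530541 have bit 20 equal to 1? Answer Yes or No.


0b10111010010010111100111110101101, bit 20 = 0. No

No


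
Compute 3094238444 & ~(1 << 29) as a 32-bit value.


3094238444 & ~(1 << 29) = 2557367532

2557367532


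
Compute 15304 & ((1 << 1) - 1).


15304 & 1 = 0

0


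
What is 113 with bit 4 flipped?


113 ^ (1 << 4) = 113 ^ 16 = 97

97


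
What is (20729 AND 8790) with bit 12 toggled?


Step 1: 20729 & 8790 = 80
Step 2: 80 ^ (1 << 12) = 80 ^ 4096 = 4176

4176


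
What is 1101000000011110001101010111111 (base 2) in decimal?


1101000000011110001101010111111 in decimal = 1745820351

1745820351


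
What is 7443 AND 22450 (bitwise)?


0b1110100010011 & 0b101011110110010 = 0b1010100010010 = 5394

5394


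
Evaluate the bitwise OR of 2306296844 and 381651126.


0b10001001011101110100110000001100 | 0b10110101111111000100010110110 = 0b10011111111111111100110010111110 = 2684341438

2684341438


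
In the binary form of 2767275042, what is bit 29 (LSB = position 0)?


0b10100100111100010100010000100010, position 29 = 1

1


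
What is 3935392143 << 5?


0b11101010100100010101000110001111 << 5 = 0b1110101010010001010100011000111100000 = 125932548576

125932548576


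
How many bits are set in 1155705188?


0b1000100111000101010100101100100 has 13 set bits

13


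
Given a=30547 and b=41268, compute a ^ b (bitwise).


30547 ^ 41268 = 54887

54887


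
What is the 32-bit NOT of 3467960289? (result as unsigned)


~0b11001110101101001101111111100001 = 0b110001010010110010000000011110 = 827007006 (32-bit unsigned)

827007006


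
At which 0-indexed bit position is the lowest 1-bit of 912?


0b1110010000. Lowest set bit at position 4

4


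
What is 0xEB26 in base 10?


EB26 hex = 60198 decimal

60198


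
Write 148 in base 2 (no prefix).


148 = 10010100 in binary

10010100


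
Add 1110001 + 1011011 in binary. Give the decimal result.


1110001 + 1011011 = 11001100 = 204

204


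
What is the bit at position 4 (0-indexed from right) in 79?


0b1001111, position 4 = 0

0


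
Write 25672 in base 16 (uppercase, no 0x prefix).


25672 = 6448 hex

6448


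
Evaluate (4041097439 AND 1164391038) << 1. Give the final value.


Step 1: 4041097439 & 1164391038 = 1078329438
Step 2: 1078329438 << 1 = 2156658876

2156658876


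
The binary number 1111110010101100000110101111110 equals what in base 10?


1111110010101100000110101111110 in decimal = 2119568766

2119568766


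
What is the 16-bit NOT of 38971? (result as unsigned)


~0b1001100000111011 = 0b110011111000100 = 26564 (16-bit unsigned)

26564


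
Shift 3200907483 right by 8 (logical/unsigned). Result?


0b10111110110010011111100011011011 >> 8 = 0b101111101100100111111000 = 12503544

12503544


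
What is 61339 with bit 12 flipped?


61339 ^ (1 << 12) = 61339 ^ 4096 = 65435

65435


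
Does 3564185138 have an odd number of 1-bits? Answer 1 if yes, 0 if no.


0b11010100011100010010011000110010 has 14 ones => parity 0

0


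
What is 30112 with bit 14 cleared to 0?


30112 & ~(1 << 14) = 13728

13728


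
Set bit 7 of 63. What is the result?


63 | (1 << 7) = 63 | 128 = 191

191


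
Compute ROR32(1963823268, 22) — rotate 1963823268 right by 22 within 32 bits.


Rotate 0b1110101000011011001000010100100 right by 22 (32-bit) = 0b110110010000101001000111010100 = 910332372

910332372


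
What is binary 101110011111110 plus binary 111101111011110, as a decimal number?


101110011111110 + 111101111011110 = 1101100011011100 = 55516

55516


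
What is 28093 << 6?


0b110110110111101 << 6 = 0b110110110111101000000 = 1797952

1797952


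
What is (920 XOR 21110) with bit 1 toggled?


Step 1: 920 ^ 21110 = 20974
Step 2: 20974 ^ (1 << 1) = 20974 ^ 2 = 20972

20972


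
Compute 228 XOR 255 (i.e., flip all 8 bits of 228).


228 ^ 255 = 27

27


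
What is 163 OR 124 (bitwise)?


0b10100011 | 0b1111100 = 0b11111111 = 255

255


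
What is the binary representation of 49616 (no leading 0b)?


49616 = 1100000111010000 in binary

1100000111010000


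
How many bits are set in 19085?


0b100101010001101 has 7 set bits

7


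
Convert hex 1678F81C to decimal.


1678F81C hex = 377026588 decimal

377026588


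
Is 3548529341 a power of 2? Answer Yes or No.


0b11010011100000100100001010111101. Multiple bits set => No

No


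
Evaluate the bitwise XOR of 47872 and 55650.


0b1011101100000000 ^ 0b1101100101100010 = 0b110001001100010 = 25186

25186


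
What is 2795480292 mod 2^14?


2795480292 & 16383 = 9444

9444


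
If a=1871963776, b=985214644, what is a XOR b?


1871963776 ^ 985214644 = 1428867124

1428867124


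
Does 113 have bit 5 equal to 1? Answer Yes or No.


0b1110001, bit 5 = 1. Yes

Yes


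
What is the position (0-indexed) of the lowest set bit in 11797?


0b10111000010101. Lowest set bit at position 0

0


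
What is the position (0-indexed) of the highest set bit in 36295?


0b1000110111000111. Highest set bit at position 15

15


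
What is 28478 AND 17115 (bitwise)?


0b110111100111110 & 0b100001011011011 = 0b100001000011010 = 16922

16922


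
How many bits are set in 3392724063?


0b11001010001110001101110001011111 has 18 set bits

18


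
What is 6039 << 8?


0b1011110010111 << 8 = 0b101111001011100000000 = 1545984

1545984


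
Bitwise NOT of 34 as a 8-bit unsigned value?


~0b100010 = 0b11011101 = 221 (8-bit unsigned)

221


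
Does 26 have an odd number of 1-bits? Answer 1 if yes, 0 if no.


0b11010 has 3 ones => parity 1

1


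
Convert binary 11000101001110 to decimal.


11000101001110 in decimal = 12622

12622


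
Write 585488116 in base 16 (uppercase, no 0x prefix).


585488116 = 22E5D6F4 hex

22E5D6F4


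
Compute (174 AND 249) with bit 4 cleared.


Step 1: 174 & 249 = 168
Step 2: 168 & ~(1 << 4) = 168

168


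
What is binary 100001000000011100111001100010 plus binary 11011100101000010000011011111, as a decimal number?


100001000000011100111001100010 + 11011100101000010000011011111 = 111100100101011110111101000001 = 1016459073

1016459073


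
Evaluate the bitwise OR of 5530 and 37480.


0b1010110011010 | 0b1001001001101000 = 0b1001011111111010 = 38906

38906


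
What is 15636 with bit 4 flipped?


15636 ^ (1 << 4) = 15636 ^ 16 = 15620

15620


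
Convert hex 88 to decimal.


88 hex = 136 decimal

136


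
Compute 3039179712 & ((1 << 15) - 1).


3039179712 & 32767 = 13248

13248


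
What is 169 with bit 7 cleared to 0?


169 & ~(1 << 7) = 41

41


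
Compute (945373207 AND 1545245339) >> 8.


Step 1: 945373207 & 1545245339 = 404226067
Step 2: 404226067 >> 8 = 1579008

1579008


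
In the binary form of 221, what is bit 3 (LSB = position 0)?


0b11011101, position 3 = 1

1


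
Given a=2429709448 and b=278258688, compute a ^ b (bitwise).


2429709448 ^ 278258688 = 2152171656

2152171656


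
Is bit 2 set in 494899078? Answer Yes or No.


0b11101011111111000111110000110, bit 2 = 1. Yes

Yes


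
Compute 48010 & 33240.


0b1011101110001010 & 0b1000000111011000 = 0b1000000110001000 = 33160

33160


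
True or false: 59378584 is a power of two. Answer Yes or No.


0b11100010100000101110011000. Multiple bits set => No

No


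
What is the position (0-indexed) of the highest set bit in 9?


0b1001. Highest set bit at position 3

3


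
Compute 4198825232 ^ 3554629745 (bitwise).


0b11111010010001001111110100010000 ^ 0b11010011110111110101100001110001 = 0b101001100110111010010101100001 = 698066273

698066273


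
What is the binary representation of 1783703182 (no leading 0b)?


1783703182 = 1101010010100010010011010001110 in binary

1101010010100010010011010001110


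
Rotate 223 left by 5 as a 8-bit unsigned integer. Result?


Rotate 0b11011111 left by 5 (8-bit) = 0b11111011 = 251

251


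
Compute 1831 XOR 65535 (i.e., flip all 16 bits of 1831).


1831 ^ 65535 = 63704

63704


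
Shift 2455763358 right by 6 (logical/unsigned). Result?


0b10010010010111111111100110011110 >> 6 = 0b10010010010111111111100110 = 38371302

38371302


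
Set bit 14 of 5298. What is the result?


5298 | (1 << 14) = 5298 | 16384 = 21682

21682


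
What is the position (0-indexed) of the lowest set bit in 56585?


0b1101110100001001. Lowest set bit at position 0

0


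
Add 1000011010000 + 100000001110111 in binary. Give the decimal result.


1000011010000 + 100000001110111 = 101000101000111 = 20807

20807


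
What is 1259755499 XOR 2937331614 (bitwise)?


0b1001011000101100101011111101011 ^ 0b10101111000101000001111110011110 = 0b11100100000000100100100001110101 = 3825354869

3825354869


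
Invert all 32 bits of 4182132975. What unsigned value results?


4182132975 ^ 4294967295 = 112834320

112834320


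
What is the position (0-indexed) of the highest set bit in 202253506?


0b1100000011100010010011000010. Highest set bit at position 27

27


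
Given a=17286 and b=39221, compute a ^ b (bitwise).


17286 ^ 39221 = 55987

55987


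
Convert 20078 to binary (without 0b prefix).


20078 = 100111001101110 in binary

100111001101110


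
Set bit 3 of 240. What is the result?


240 | (1 << 3) = 240 | 8 = 248

248


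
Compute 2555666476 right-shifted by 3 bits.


0b10011000010101000110000000101100 >> 3 = 0b10011000010101000110000000101 = 319458309

319458309


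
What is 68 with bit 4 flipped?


68 ^ (1 << 4) = 68 ^ 16 = 84

84


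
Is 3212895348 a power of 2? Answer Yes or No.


0b10111111100000001110010001110100. Multiple bits set => No

No


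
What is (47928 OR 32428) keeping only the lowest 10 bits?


Step 1: 47928 | 32428 = 65468
Step 2: 65468 & 1023 = 956

956


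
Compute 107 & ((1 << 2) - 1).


107 & 3 = 3

3


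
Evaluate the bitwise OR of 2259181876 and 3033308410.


0b10000110101010000110000100110100 | 0b10110100110011001001110011111010 = 0b10110110111011001111110111111110 = 3068984830

3068984830


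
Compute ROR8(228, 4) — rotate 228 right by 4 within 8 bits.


Rotate 0b11100100 right by 4 (8-bit) = 0b1001110 = 78

78


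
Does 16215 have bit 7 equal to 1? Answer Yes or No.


0b11111101010111, bit 7 = 0. No

No


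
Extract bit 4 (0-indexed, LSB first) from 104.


0b1101000, position 4 = 0

0


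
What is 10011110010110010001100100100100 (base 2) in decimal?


10011110010110010001100100100100 in decimal = 2656639268

2656639268


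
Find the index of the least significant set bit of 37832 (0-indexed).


0b1001001111001000. Lowest set bit at position 3

3


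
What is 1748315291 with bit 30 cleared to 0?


1748315291 & ~(1 << 30) = 674573467

674573467


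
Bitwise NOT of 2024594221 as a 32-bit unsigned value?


~0b1111000101011001101101100101101 = 0b10000111010100110010010011010010 = 2270373074 (32-bit unsigned)

2270373074


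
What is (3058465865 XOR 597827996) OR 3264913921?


Step 1: 3058465865 ^ 597827996 = 2515426773
Step 2: 2515426773 | 3264913921 = 3623813077

3623813077


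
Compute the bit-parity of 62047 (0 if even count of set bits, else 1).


0b1111001001011111 has 11 ones => parity 1

1


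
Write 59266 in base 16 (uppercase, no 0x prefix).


59266 = E782 hex

E782


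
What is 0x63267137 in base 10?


63267137 hex = 1663463735 decimal

1663463735


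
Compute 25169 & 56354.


0b110001001010001 & 0b1101110000100010 = 0b100000000000000 = 16384

16384


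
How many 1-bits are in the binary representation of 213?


0b11010101 has 5 set bits

5


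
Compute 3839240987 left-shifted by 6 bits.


0b11100100110101100010101100011011 << 6 = 0b11100100110101100010101100011011000000 = 245711423168

245711423168


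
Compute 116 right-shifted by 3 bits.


0b1110100 >> 3 = 0b1110 = 14

14


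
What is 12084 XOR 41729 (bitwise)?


0b10111100110100 ^ 0b1010001100000001 = 0b1000110000110101 = 35893

35893


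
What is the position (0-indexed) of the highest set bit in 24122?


0b101111000111010. Highest set bit at position 14

14


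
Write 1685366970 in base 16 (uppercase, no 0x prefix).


1685366970 = 6474A8BA hex

6474A8BA


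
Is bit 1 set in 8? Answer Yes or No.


0b1000, bit 1 = 0. No

No


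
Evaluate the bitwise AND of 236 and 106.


0b11101100 & 0b1101010 = 0b1101000 = 104

104


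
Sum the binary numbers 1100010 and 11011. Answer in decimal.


1100010 + 11011 = 1111101 = 125

125


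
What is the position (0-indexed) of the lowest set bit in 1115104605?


0b1000010011101110010010101011101. Lowest set bit at position 0

0


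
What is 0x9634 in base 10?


9634 hex = 38452 decimal

38452


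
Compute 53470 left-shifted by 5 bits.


0b1101000011011110 << 5 = 0b110100001101111000000 = 1711040

1711040


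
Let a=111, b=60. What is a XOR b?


111 ^ 60 = 83

83


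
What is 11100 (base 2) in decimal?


11100 in decimal = 28

28


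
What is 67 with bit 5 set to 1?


67 | (1 << 5) = 67 | 32 = 99

99


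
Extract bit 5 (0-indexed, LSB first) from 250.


0b11111010, position 5 = 1

1


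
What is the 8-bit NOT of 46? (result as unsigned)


~0b101110 = 0b11010001 = 209 (8-bit unsigned)

209


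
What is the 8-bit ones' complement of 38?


38 ^ 255 = 217

217


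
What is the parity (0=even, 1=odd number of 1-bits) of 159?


0b10011111 has 6 ones => parity 0

0


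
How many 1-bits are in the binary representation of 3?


0b11 has 2 set bits

2


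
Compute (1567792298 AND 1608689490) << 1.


Step 1: 1567792298 & 1608689490 = 1566737410
Step 2: 1566737410 << 1 = 3133474820

3133474820


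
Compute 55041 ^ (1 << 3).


55041 ^ (1 << 3) = 55041 ^ 8 = 55049

55049


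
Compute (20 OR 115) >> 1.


Step 1: 20 | 115 = 119
Step 2: 119 >> 1 = 59

59


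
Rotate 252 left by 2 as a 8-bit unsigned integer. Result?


Rotate 0b11111100 left by 2 (8-bit) = 0b11110011 = 243

243


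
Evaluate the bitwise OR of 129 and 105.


0b10000001 | 0b1101001 = 0b11101001 = 233

233


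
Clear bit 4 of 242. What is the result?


242 & ~(1 << 4) = 226

226


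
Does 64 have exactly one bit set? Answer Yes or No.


0b1000000. Only one bit set => Yes

Yes


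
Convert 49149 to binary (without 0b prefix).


49149 = 1011111111111101 in binary

1011111111111101


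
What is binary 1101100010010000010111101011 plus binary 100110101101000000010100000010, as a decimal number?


1101100010010000010111101011 + 100110101101000000010100000010 = 110100001111010000101011101101 = 876415725

876415725


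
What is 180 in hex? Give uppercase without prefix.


180 = B4 hex

B4


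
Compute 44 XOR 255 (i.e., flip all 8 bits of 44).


44 ^ 255 = 211

211


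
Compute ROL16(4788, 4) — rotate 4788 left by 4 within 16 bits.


Rotate 0b1001010110100 left by 4 (16-bit) = 0b10101101000001 = 11073

11073


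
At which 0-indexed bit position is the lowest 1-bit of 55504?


0b1101100011010000. Lowest set bit at position 4

4


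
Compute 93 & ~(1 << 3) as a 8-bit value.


93 & ~(1 << 3) = 85

85


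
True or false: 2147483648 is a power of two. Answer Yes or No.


0b10000000000000000000000000000000. Only one bit set => Yes

Yes


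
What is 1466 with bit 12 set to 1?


1466 | (1 << 12) = 1466 | 4096 = 5562

5562


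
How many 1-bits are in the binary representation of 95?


0b1011111 has 6 set bits

6


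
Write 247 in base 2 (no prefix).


247 = 11110111 in binary

11110111


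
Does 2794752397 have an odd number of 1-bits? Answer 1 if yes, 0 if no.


0b10100110100101001000100110001101 has 14 ones => parity 0

0


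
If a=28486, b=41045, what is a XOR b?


28486 ^ 41045 = 53011

53011


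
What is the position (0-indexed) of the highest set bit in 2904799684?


0b10101101001000111011100111000100. Highest set bit at position 31

31


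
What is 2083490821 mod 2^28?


2083490821 & 268435455 = 204442629

204442629


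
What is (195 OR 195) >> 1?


Step 1: 195 | 195 = 195
Step 2: 195 >> 1 = 97

97


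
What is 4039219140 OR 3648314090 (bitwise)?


0b11110000110000011001011111000100 | 0b11011001011101001101101011101010 = 0b11111001111101011101111111101110 = 4193640430

4193640430


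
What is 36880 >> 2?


0b1001000000010000 >> 2 = 0b10010000000100 = 9220

9220


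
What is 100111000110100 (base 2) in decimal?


100111000110100 in decimal = 20020

20020


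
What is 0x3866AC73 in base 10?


3866AC73 hex = 946252915 decimal

946252915


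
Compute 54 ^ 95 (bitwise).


0b110110 ^ 0b1011111 = 0b1101001 = 105

105


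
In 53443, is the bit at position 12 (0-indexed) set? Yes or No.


0b1101000011000011, bit 12 = 1. Yes

Yes


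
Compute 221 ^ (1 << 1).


221 ^ (1 << 1) = 221 ^ 2 = 223

223


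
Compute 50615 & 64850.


0b1100010110110111 & 0b1111110101010010 = 0b1100010100010010 = 50450

50450


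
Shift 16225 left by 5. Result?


0b11111101100001 << 5 = 0b1111110110000100000 = 519200

519200


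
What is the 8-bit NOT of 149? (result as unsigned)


~0b10010101 = 0b1101010 = 106 (8-bit unsigned)

106


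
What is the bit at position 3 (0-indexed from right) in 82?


0b1010010, position 3 = 0

0


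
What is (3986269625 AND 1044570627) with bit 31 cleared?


Step 1: 3986269625 & 1044570627 = 738238465
Step 2: 738238465 & ~(1 << 31) = 738238465

738238465


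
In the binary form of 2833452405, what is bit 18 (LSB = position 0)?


0b10101000111000110000110101110101, position 18 = 0

0


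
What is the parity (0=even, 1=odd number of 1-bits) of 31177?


0b111100111001001 has 9 ones => parity 1

1


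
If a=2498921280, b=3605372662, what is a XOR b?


2498921280 ^ 3605372662 = 1108811190

1108811190


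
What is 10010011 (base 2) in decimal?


10010011 in decimal = 147

147


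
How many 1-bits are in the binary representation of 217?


0b11011001 has 5 set bits

5


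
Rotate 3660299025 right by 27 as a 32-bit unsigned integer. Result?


Rotate 0b11011010001010111011101100010001 right by 27 (32-bit) = 0b1000101011101110110001000111011 = 1165451835

1165451835


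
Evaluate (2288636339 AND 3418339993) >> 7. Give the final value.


Step 1: 2288636339 & 3418339993 = 2284425361
Step 2: 2284425361 >> 7 = 17847073

17847073


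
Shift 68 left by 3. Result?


0b1000100 << 3 = 0b1000100000 = 544

544


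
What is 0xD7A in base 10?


D7A hex = 3450 decimal

3450


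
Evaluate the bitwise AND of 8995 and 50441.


0b10001100100011 & 0b1100010100001001 = 0b100000001 = 257

257


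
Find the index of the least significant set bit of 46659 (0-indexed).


0b1011011001000011. Lowest set bit at position 0

0


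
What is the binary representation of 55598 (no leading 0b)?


55598 = 1101100100101110 in binary

1101100100101110


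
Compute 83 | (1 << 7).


83 | (1 << 7) = 83 | 128 = 211

211


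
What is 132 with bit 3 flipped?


132 ^ (1 << 3) = 132 ^ 8 = 140

140


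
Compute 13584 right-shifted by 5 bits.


0b11010100010000 >> 5 = 0b110101000 = 424

424


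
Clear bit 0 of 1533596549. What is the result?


1533596549 & ~(1 << 0) = 1533596548

1533596548


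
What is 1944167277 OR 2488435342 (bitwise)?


0b1110011111000011010001101101101 | 0b10010100010100101000001010001110 = 0b11110111111100111010001111101111 = 4159939567

4159939567


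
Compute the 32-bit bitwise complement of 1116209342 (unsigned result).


~0b1000010100010000000000010111110 = 0b10111101011101111111111101000001 = 3178757953 (32-bit unsigned)

3178757953


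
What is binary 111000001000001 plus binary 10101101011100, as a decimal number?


111000001000001 + 10101101011100 = 1001101110011101 = 39837

39837


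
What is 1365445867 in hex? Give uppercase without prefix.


1365445867 = 51630CEB hex

51630CEB


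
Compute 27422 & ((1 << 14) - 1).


27422 & 16383 = 11038

11038


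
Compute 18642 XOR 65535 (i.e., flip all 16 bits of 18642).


18642 ^ 65535 = 46893

46893


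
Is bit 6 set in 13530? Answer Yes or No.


0b11010011011010, bit 6 = 1. Yes

Yes


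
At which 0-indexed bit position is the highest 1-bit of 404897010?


0b11000001000100011110011110010. Highest set bit at position 28

28


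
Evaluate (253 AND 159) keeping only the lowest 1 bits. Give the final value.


Step 1: 253 & 159 = 157
Step 2: 157 & 1 = 1

1


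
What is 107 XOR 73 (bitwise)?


0b1101011 ^ 0b1001001 = 0b100010 = 34

34


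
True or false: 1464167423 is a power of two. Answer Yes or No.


0b1010111010001010110101111111111. Multiple bits set => No

No


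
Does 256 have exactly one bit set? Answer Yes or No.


0b100000000. Only one bit set => Yes

Yes


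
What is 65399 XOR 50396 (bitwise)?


0b1111111101110111 ^ 0b1100010011011100 = 0b11101110101011 = 15275

15275


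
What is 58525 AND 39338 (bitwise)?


0b1110010010011101 & 0b1001100110101010 = 0b1000000010001000 = 32904

32904


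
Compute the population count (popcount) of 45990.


0b1011001110100110 has 9 set bits

9


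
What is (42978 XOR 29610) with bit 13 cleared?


Step 1: 42978 ^ 29610 = 54344
Step 2: 54344 & ~(1 << 13) = 54344

54344


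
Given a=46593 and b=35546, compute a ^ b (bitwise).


46593 ^ 35546 = 15579

15579


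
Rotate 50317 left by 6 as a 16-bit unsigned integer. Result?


Rotate 0b1100010010001101 left by 6 (16-bit) = 0b10001101110001 = 9073

9073


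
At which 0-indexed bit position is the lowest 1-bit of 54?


0b110110. Lowest set bit at position 1

1


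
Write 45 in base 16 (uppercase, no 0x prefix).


45 = 2D hex

2D


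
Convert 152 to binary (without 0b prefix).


152 = 10011000 in binary

10011000


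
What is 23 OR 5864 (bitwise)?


0b10111 | 0b1011011101000 = 0b1011011111111 = 5887

5887


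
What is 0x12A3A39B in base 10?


12A3A39B hex = 312714139 decimal

312714139


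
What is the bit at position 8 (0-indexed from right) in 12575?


0b11000100011111, position 8 = 1

1


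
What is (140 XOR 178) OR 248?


Step 1: 140 ^ 178 = 62
Step 2: 62 | 248 = 254

254


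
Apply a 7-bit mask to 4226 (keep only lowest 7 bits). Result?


4226 & 127 = 2

2


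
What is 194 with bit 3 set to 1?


194 | (1 << 3) = 194 | 8 = 202

202


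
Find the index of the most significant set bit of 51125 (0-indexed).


0b1100011110110101. Highest set bit at position 15

15


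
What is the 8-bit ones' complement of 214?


214 ^ 255 = 41

41


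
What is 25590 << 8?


0b110001111110110 << 8 = 0b11000111111011000000000 = 6551040

6551040


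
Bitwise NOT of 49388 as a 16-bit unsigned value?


~0b1100000011101100 = 0b11111100010011 = 16147 (16-bit unsigned)

16147


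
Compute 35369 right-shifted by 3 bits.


0b1000101000101001 >> 3 = 0b1000101000101 = 4421

4421


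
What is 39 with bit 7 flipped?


39 ^ (1 << 7) = 39 ^ 128 = 167

167


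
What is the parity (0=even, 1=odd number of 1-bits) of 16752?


0b100000101110000 has 5 ones => parity 1

1


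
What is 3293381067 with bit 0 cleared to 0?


3293381067 & ~(1 << 0) = 3293381066

3293381066


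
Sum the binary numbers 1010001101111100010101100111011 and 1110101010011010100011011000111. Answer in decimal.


1010001101111100010101100111011 + 1110101010011010100011011000111 = 11000111000010110111001000000010 = 3339416066

3339416066


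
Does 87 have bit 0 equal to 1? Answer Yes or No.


0b1010111, bit 0 = 1. Yes

Yes


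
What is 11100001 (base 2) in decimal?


11100001 in decimal = 225

225


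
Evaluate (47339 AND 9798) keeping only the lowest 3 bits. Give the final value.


Step 1: 47339 & 9798 = 8258
Step 2: 8258 & 7 = 2

2


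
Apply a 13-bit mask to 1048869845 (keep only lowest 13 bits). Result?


1048869845 & 8191 = 7125

7125


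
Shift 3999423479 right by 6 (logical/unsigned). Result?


0b11101110011000100101101111110111 >> 6 = 0b11101110011000100101101111 = 62490991

62490991


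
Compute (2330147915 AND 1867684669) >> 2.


Step 1: 2330147915 & 1867684669 = 172103689
Step 2: 172103689 >> 2 = 43025922

43025922


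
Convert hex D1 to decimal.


D1 hex = 209 decimal

209


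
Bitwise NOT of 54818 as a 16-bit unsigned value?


~0b1101011000100010 = 0b10100111011101 = 10717 (16-bit unsigned)

10717


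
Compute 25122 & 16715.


0b110001000100010 & 0b100000101001011 = 0b100000000000010 = 16386

16386


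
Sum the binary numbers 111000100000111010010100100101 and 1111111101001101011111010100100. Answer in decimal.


111000100000111010010100100101 + 1111111101001101011111010100100 = 10111000001010100110001111001001 = 3089785801

3089785801
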